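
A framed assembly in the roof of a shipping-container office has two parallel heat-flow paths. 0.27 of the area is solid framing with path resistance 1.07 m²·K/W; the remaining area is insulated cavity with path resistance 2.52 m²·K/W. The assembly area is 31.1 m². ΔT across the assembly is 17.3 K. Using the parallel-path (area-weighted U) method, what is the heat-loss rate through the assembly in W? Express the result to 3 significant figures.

U_eff = 0.73/2.52 + 0.27/1.07 = 0.2897 + 0.2523 = 0.542
R_eff = 1/U_eff = 1.845 m²·K/W
Q = 31.1 × 17.3 / 1.845 = 291.6 W

292 W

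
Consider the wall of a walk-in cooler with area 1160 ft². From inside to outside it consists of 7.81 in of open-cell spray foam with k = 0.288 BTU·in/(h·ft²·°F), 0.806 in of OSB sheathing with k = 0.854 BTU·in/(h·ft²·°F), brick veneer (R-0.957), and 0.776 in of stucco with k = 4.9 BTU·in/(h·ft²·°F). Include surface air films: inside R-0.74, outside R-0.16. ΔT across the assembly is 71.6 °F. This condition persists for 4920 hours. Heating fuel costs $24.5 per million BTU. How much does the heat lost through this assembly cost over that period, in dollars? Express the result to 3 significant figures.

7.81/0.288 = 27.12
0.806/0.854 = 0.9438
0.776/4.9 = 0.1584
R_total = 0.74 + 27.12 + 0.9438 + 0.957 + 0.1584 + 0.16 = 30.08 ft²·°F·h/BTU
Q = 1160 × 71.6 / 30.08 = 2761 BTU/h
E = 2761 × 4920 = 13590000 BTU
Cost = 13590000/10⁶ × 24.5 = $332.9

333 dollars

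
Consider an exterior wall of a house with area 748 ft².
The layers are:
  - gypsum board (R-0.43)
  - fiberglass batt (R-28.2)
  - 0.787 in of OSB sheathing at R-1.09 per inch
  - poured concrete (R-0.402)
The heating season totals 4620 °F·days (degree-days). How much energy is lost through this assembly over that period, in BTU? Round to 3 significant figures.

2770000 BTU

0.787 × 1.09 = 0.8578
R_total = 0.43 + 28.2 + 0.8578 + 0.402 = 29.89 ft²·°F·h/BTU
E = A × HDD × 24 / R = 748 × 4620 × 24 / 29.89 = 2775000 BTU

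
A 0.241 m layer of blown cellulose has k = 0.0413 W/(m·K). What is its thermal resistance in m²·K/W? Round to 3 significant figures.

5.84 m²·K/W

R = L/k = 0.241/0.0413 = 5.835 m²·K/W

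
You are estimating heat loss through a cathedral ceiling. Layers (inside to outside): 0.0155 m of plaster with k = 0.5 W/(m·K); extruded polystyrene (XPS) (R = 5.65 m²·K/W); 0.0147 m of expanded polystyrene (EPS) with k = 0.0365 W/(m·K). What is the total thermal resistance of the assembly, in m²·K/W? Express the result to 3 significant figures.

6.08 m²·K/W

0.0155/0.5 = 0.031
0.0147/0.0365 = 0.4027
R_total = 0.031 + 5.65 + 0.4027 = 6.084 m²·K/W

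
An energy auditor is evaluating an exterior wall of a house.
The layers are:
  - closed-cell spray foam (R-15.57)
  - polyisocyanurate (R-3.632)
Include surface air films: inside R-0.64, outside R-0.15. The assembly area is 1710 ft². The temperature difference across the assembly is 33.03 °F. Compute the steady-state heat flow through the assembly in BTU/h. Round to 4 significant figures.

2825 BTU/h

R_total = 0.64 + 15.57 + 3.632 + 0.15 = 19.992 ft²·°F·h/BTU
Q = A·ΔT/R = 1710 × 33.03 / 19.992 = 2825.2 BTU/h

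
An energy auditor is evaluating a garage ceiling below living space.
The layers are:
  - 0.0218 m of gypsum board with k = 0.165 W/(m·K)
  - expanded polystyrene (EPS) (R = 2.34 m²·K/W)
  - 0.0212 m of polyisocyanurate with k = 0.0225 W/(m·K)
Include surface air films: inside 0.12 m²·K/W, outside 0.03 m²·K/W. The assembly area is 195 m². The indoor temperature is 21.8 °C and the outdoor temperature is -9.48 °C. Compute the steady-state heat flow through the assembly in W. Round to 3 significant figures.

1710 W

0.0218/0.165 = 0.1321
0.0212/0.0225 = 0.9422
R_total = 0.12 + 0.1321 + 2.34 + 0.9422 + 0.03 = 3.564 m²·K/W
Q = A·ΔT/R = 195 × (21.8 − (-9.48)) / 3.564 = 1711 W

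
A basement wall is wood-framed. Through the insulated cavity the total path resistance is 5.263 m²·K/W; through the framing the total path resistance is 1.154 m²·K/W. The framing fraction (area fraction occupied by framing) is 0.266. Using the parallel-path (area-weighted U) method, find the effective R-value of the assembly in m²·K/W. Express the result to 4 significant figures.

2.703 m²·K/W

U_eff = 0.734/5.263 + 0.266/1.154 = 0.13946 + 0.2305 = 0.36997
R_eff = 1/U_eff = 2.7029 m²·K/W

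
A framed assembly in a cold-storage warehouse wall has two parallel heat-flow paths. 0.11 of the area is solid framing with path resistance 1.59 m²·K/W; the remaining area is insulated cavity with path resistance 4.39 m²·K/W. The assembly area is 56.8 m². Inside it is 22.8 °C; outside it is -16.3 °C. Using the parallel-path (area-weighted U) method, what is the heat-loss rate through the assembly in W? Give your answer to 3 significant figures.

U_eff = 0.89/4.39 + 0.11/1.59 = 0.2027 + 0.06918 = 0.2719
R_eff = 1/U_eff = 3.678 m²·K/W
Q = 56.8 × (22.8 − (-16.3)) / 3.678 = 603.9 W

604 W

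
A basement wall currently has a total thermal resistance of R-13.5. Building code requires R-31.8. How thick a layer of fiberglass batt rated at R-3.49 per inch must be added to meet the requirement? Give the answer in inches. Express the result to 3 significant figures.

ΔR = 31.8 − 13.5 = 18.3 ft²·°F·h/BTU
L = ΔR / (R/in) = 18.3/3.49 = 5.244 in

5.24 in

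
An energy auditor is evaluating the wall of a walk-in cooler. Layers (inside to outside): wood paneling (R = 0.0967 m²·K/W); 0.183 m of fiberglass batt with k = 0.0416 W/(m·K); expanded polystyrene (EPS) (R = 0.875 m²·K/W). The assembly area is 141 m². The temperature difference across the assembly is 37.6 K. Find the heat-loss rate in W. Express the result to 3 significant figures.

987 W

0.183/0.0416 = 4.399
R_total = 0.0967 + 4.399 + 0.875 = 5.371 m²·K/W
Q = A·ΔT/R = 141 × 37.6 / 5.371 = 987.1 W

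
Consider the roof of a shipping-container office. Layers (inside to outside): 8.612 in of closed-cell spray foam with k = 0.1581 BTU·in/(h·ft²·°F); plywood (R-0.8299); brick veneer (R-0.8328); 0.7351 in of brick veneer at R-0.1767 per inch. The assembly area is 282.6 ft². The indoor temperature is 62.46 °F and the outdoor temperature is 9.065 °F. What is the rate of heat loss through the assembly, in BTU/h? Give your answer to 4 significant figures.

268.2 BTU/h

8.612/0.1581 = 54.472
0.7351 × 0.1767 = 0.12989
R_total = 54.472 + 0.8299 + 0.8328 + 0.12989 = 56.264 ft²·°F·h/BTU
Q = A·ΔT/R = 282.6 × (62.46 − 9.065) / 56.264 = 268.19 BTU/h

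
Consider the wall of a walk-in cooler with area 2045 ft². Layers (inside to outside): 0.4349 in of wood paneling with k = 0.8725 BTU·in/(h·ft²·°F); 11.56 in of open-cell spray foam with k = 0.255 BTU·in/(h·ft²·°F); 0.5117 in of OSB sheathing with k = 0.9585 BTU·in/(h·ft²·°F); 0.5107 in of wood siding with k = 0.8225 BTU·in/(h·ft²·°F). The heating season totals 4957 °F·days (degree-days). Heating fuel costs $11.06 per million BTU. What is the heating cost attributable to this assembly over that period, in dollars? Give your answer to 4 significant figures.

57.27 dollars

0.4349/0.8725 = 0.49845
11.56/0.255 = 45.333
0.5117/0.9585 = 0.53385
0.5107/0.8225 = 0.62091
R_total = 0.49845 + 45.333 + 0.53385 + 0.62091 = 46.987 ft²·°F·h/BTU
E = A × HDD × 24 / R = 2045 × 4957 × 24 / 46.987 = 5177900 BTU
Cost = 5177900/10⁶ × 11.06 = $57.267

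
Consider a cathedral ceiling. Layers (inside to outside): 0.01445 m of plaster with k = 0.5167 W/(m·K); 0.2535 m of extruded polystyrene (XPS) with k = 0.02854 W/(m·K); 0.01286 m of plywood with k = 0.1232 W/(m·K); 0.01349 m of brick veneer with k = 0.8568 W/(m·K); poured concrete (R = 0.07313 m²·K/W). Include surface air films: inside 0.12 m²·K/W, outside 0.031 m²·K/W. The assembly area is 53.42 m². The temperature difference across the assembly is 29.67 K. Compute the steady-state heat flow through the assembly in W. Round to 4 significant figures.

0.01445/0.5167 = 0.027966
0.2535/0.02854 = 8.8823
0.01286/0.1232 = 0.10438
0.01349/0.8568 = 0.015745
R_total = 0.12 + 0.027966 + 8.8823 + 0.10438 + 0.015745 + 0.07313 + 0.031 = 9.2545 m²·K/W
Q = A·ΔT/R = 53.42 × 29.67 / 9.2545 = 171.27 W

171.3 W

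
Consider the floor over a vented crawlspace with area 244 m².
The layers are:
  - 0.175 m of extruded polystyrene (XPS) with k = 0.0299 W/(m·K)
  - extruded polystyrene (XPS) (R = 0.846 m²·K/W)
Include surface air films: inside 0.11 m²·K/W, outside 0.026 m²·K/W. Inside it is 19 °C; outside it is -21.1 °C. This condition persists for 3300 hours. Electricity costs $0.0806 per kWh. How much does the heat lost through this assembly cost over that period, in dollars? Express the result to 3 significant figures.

0.175/0.0299 = 5.853
R_total = 0.11 + 5.853 + 0.846 + 0.026 = 6.835 m²·K/W
Q = 244 × (19 − (-21.1)) / 6.835 = 1432 W
E = 1432 W × 3300 h / 1000 = 4724 kWh
Cost = 4724 × 0.0806 = $380.8

381 dollars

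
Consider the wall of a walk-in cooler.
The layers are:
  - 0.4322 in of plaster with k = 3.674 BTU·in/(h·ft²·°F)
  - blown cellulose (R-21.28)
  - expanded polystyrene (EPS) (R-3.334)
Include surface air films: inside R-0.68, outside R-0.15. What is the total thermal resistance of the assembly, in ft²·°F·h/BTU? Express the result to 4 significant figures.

25.56 ft²·°F·h/BTU

0.4322/3.674 = 0.11764
R_total = 0.68 + 0.11764 + 21.28 + 3.334 + 0.15 = 25.562 ft²·°F·h/BTU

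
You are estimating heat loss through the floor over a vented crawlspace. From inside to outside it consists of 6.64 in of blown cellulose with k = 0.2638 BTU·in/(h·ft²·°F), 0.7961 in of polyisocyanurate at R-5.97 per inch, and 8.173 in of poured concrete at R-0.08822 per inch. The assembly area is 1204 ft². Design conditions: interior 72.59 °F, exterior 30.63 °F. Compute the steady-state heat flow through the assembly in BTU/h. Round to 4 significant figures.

1649 BTU/h

6.64/0.2638 = 25.171
0.7961 × 5.97 = 4.7527
8.173 × 0.08822 = 0.72102
R_total = 25.171 + 4.7527 + 0.72102 = 30.644 ft²·°F·h/BTU
Q = A·ΔT/R = 1204 × (72.59 − 30.63) / 30.644 = 1648.6 BTU/h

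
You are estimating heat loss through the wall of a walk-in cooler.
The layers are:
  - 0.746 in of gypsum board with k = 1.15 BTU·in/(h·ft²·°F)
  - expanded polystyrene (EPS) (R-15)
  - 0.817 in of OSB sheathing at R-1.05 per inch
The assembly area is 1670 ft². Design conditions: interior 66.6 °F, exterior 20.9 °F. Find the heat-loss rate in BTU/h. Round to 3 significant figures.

4620 BTU/h

0.746/1.15 = 0.6487
0.817 × 1.05 = 0.8579
R_total = 0.6487 + 15 + 0.8579 = 16.51 ft²·°F·h/BTU
Q = A·ΔT/R = 1670 × (66.6 − 20.9) / 16.51 = 4624 BTU/h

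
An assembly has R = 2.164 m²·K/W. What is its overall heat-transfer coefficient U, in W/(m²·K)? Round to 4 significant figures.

U = 1/R = 1/2.164 = 0.46211

0.4621 W/(m²·K)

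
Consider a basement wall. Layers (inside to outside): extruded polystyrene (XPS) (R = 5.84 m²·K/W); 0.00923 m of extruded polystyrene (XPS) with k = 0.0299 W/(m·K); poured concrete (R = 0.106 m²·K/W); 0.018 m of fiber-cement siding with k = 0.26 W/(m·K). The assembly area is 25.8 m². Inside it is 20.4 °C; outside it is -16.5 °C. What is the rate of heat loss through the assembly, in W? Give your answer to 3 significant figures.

0.00923/0.0299 = 0.3087
0.018/0.26 = 0.06923
R_total = 5.84 + 0.3087 + 0.106 + 0.06923 = 6.324 m²·K/W
Q = A·ΔT/R = 25.8 × (20.4 − (-16.5)) / 6.324 = 150.5 W

151 W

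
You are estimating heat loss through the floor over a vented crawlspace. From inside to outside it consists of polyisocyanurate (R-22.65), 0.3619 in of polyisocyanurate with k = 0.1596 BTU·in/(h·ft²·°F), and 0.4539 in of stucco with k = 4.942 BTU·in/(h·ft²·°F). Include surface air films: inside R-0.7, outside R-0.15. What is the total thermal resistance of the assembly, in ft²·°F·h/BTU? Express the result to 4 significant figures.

0.3619/0.1596 = 2.2675
0.4539/4.942 = 0.091845
R_total = 0.7 + 22.65 + 2.2675 + 0.091845 + 0.15 = 25.859 ft²·°F·h/BTU

25.86 ft²·°F·h/BTU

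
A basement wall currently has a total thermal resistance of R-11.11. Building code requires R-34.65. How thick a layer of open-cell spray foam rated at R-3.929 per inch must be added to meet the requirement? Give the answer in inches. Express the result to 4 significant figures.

ΔR = 34.65 − 11.11 = 23.54 ft²·°F·h/BTU
L = ΔR / (R/in) = 23.54/3.929 = 5.9913 in

5.991 in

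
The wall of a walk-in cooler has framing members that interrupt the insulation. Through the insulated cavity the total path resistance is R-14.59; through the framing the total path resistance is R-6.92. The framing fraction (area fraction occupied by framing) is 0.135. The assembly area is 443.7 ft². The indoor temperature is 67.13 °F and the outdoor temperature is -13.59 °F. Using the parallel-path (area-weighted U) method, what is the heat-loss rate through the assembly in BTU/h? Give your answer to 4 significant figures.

U_eff = 0.865/14.59 + 0.135/6.92 = 0.059287 + 0.019509 = 0.078796
R_eff = 1/U_eff = 12.691 ft²·°F·h/BTU
Q = 443.7 × (67.13 − (-13.59)) / 12.691 = 2822.1 BTU/h

2822 BTU/h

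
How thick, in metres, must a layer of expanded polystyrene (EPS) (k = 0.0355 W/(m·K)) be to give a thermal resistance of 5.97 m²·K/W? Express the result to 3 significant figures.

L = R·k = 5.97 × 0.0355 = 0.2119 m

0.212 m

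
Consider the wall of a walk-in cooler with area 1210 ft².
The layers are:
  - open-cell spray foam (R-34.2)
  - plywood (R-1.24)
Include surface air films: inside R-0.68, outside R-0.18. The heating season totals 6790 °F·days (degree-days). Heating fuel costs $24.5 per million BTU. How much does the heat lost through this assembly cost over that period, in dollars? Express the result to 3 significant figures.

R_total = 0.68 + 34.2 + 1.24 + 0.18 = 36.3 ft²·°F·h/BTU
E = A × HDD × 24 / R = 1210 × 6790 × 24 / 36.3 = 5432000 BTU
Cost = 5432000/10⁶ × 24.5 = $133.1

133 dollars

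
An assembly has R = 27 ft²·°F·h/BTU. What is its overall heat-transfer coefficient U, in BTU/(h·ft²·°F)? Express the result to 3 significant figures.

U = 1/R = 1/27 = 0.03704

0.0370 BTU/(h·ft²·°F)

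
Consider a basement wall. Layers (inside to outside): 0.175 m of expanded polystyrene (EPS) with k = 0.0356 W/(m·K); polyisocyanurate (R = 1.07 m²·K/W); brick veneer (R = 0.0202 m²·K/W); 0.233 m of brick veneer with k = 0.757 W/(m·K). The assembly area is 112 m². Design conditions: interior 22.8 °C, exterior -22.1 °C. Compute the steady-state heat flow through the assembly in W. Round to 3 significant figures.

796 W

0.175/0.0356 = 4.916
0.233/0.757 = 0.3078
R_total = 4.916 + 1.07 + 0.0202 + 0.3078 = 6.314 m²·K/W
Q = A·ΔT/R = 112 × (22.8 − (-22.1)) / 6.314 = 796.5 W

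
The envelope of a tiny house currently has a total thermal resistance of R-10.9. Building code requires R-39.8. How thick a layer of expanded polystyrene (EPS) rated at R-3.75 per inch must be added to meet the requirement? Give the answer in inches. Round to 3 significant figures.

7.71 in

ΔR = 39.8 − 10.9 = 28.9 ft²·°F·h/BTU
L = ΔR / (R/in) = 28.9/3.75 = 7.707 in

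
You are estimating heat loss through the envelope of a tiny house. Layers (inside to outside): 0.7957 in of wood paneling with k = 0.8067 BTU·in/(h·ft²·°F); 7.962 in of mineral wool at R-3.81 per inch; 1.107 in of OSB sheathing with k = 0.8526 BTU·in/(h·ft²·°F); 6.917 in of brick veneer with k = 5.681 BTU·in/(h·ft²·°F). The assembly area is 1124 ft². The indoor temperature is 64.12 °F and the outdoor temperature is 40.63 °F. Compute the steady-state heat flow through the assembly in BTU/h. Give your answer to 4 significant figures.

0.7957/0.8067 = 0.98636
7.962 × 3.81 = 30.335
1.107/0.8526 = 1.2984
6.917/5.681 = 1.2176
R_total = 0.98636 + 30.335 + 1.2984 + 1.2176 = 33.838 ft²·°F·h/BTU
Q = A·ΔT/R = 1124 × (64.12 − 40.63) / 33.838 = 780.28 BTU/h

780.3 BTU/h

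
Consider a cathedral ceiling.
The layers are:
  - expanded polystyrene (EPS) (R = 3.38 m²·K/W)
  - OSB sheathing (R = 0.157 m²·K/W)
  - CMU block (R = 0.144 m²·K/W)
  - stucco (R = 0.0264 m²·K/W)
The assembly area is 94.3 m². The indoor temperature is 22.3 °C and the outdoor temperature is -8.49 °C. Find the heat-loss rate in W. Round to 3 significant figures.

783 W

R_total = 3.38 + 0.157 + 0.144 + 0.0264 = 3.707 m²·K/W
Q = A·ΔT/R = 94.3 × (22.3 − (-8.49)) / 3.707 = 783.2 W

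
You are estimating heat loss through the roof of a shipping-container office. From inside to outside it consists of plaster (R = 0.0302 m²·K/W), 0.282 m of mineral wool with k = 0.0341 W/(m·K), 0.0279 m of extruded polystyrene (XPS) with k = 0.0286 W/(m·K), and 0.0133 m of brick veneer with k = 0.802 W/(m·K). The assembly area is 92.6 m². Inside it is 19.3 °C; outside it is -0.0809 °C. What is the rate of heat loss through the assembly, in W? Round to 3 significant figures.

0.282/0.0341 = 8.27
0.0279/0.0286 = 0.9755
0.0133/0.802 = 0.01658
R_total = 0.0302 + 8.27 + 0.9755 + 0.01658 = 9.292 m²·K/W
Q = A·ΔT/R = 92.6 × (19.3 − (-0.0809)) / 9.292 = 193.1 W

193 W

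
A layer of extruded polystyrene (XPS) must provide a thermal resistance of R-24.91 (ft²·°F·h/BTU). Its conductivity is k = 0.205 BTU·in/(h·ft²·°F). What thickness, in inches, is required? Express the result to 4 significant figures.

5.107 in

L = R × k = 24.91 × 0.205 = 5.1065 in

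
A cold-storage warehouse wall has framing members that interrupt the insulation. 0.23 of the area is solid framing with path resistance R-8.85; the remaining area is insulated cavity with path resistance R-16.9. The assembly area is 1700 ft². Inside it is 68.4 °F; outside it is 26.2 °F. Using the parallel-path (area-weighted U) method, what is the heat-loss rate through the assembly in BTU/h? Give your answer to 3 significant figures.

U_eff = 0.77/16.9 + 0.23/8.85 = 0.04556 + 0.02599 = 0.07155
R_eff = 1/U_eff = 13.98 ft²·°F·h/BTU
Q = 1700 × (68.4 − 26.2) / 13.98 = 5133 BTU/h

5130 BTU/h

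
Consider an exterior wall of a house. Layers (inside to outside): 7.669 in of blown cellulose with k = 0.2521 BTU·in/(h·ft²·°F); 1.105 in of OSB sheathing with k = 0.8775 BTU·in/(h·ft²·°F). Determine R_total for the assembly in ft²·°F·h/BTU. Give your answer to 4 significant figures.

7.669/0.2521 = 30.42
1.105/0.8775 = 1.2593
R_total = 30.42 + 1.2593 = 31.68 ft²·°F·h/BTU

31.68 ft²·°F·h/BTU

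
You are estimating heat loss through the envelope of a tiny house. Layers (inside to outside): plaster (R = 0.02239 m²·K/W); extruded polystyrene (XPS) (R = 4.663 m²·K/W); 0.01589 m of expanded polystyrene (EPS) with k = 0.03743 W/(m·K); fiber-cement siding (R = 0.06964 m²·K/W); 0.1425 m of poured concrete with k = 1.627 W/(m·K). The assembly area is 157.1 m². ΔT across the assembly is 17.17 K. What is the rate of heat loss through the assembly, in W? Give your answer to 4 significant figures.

512.1 W

0.01589/0.03743 = 0.42453
0.1425/1.627 = 0.087585
R_total = 0.02239 + 4.663 + 0.42453 + 0.06964 + 0.087585 = 5.2671 m²·K/W
Q = A·ΔT/R = 157.1 × 17.17 / 5.2671 = 512.12 W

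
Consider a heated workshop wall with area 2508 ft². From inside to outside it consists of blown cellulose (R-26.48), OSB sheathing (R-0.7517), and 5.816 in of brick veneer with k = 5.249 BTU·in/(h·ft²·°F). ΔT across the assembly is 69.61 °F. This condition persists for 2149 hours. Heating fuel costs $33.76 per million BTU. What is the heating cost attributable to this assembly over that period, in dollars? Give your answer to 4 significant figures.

446.9 dollars

5.816/5.249 = 1.108
R_total = 26.48 + 0.7517 + 1.108 = 28.34 ft²·°F·h/BTU
Q = 2508 × 69.61 / 28.34 = 6160.3 BTU/h
E = 6160.3 × 2149 = 13239000 BTU
Cost = 13239000/10⁶ × 33.76 = $446.93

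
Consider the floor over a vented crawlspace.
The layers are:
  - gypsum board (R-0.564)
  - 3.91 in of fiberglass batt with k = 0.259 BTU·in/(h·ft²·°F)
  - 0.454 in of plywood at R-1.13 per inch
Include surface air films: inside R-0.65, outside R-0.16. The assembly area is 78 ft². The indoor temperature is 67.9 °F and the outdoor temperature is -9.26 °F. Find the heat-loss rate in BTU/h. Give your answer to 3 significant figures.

354 BTU/h

3.91/0.259 = 15.1
0.454 × 1.13 = 0.513
R_total = 0.65 + 0.564 + 15.1 + 0.513 + 0.16 = 16.98 ft²·°F·h/BTU
Q = A·ΔT/R = 78 × (67.9 − (-9.26)) / 16.98 = 354.4 BTU/h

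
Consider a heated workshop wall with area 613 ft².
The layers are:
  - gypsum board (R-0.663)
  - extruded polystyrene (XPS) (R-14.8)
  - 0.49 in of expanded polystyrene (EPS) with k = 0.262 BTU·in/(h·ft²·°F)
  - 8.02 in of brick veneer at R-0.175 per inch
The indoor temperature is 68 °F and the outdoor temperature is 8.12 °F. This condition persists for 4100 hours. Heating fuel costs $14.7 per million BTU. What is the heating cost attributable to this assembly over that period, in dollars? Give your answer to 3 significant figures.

118 dollars

0.49/0.262 = 1.87
8.02 × 0.175 = 1.403
R_total = 0.663 + 14.8 + 1.87 + 1.403 = 18.74 ft²·°F·h/BTU
Q = 613 × (68 − 8.12) / 18.74 = 1959 BTU/h
E = 1959 × 4100 = 8032000 BTU
Cost = 8032000/10⁶ × 14.7 = $118.1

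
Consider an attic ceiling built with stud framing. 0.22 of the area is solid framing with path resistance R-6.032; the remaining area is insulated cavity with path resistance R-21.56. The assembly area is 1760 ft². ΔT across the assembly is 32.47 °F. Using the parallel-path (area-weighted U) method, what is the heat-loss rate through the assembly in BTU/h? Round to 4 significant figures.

U_eff = 0.78/21.56 + 0.22/6.032 = 0.036178 + 0.036472 = 0.07265
R_eff = 1/U_eff = 13.765 ft²·°F·h/BTU
Q = 1760 × 32.47 / 13.765 = 4151.8 BTU/h

4152 BTU/h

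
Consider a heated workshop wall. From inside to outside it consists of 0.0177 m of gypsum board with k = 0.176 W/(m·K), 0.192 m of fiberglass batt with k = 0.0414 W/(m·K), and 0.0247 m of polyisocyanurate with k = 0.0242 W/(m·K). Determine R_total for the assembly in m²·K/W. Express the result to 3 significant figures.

5.76 m²·K/W

0.0177/0.176 = 0.1006
0.192/0.0414 = 4.638
0.0247/0.0242 = 1.021
R_total = 0.1006 + 4.638 + 1.021 = 5.759 m²·K/W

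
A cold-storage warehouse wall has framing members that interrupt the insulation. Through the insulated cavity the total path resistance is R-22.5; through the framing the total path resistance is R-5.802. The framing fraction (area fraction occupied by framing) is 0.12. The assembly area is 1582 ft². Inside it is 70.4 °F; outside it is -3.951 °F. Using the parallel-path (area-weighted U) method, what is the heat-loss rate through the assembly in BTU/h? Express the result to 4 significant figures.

7033 BTU/h

U_eff = 0.88/22.5 + 0.12/5.802 = 0.039111 + 0.020683 = 0.059794
R_eff = 1/U_eff = 16.724 ft²·°F·h/BTU
Q = 1582 × (70.4 − (-3.951)) / 16.724 = 7033.1 BTU/h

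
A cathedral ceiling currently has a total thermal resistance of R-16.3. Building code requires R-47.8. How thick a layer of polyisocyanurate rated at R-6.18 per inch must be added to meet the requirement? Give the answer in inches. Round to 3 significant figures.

ΔR = 47.8 − 16.3 = 31.5 ft²·°F·h/BTU
L = ΔR / (R/in) = 31.5/6.18 = 5.097 in

5.10 in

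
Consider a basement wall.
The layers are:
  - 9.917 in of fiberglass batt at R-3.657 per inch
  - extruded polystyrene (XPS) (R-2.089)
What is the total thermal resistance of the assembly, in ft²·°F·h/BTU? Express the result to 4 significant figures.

38.36 ft²·°F·h/BTU

9.917 × 3.657 = 36.266
R_total = 36.266 + 2.089 = 38.355 ft²·°F·h/BTU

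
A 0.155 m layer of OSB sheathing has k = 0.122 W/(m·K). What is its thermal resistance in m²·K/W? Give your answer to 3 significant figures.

1.27 m²·K/W

R = L/k = 0.155/0.122 = 1.27 m²·K/W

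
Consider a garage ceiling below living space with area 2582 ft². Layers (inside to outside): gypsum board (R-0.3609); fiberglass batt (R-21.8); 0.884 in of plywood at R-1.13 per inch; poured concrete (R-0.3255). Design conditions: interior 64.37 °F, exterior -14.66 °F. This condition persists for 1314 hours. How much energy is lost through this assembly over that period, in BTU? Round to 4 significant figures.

0.884 × 1.13 = 0.99892
R_total = 0.3609 + 21.8 + 0.99892 + 0.3255 = 23.485 ft²·°F·h/BTU
Q = 2582 × (64.37 − (-14.66)) / 23.485 = 8688.6 BTU/h
E = 8688.6 × 1314 = 11417000 BTU

11420000 BTU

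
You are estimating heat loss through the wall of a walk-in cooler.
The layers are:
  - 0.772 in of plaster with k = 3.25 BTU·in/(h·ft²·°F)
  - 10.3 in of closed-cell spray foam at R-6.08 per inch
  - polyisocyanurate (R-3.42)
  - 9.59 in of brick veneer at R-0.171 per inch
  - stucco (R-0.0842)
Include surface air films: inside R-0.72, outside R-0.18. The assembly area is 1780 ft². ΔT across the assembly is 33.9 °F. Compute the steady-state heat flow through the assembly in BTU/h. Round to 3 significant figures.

876 BTU/h

0.772/3.25 = 0.2375
10.3 × 6.08 = 62.62
9.59 × 0.171 = 1.64
R_total = 0.72 + 0.2375 + 62.62 + 3.42 + 1.64 + 0.0842 + 0.18 = 68.91 ft²·°F·h/BTU
Q = A·ΔT/R = 1780 × 33.9 / 68.91 = 875.7 BTU/h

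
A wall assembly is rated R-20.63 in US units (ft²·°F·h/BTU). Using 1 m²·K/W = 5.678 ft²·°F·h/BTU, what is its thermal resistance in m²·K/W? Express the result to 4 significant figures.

3.633 m²·K/W

R_SI = 20.63/5.678 = 3.6333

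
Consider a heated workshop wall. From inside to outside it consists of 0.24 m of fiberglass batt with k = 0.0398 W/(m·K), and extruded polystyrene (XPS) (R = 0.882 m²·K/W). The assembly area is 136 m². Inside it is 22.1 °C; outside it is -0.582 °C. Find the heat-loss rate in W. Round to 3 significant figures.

0.24/0.0398 = 6.03
R_total = 6.03 + 0.882 = 6.912 m²·K/W
Q = A·ΔT/R = 136 × (22.1 − (-0.582)) / 6.912 = 446.3 W

446 W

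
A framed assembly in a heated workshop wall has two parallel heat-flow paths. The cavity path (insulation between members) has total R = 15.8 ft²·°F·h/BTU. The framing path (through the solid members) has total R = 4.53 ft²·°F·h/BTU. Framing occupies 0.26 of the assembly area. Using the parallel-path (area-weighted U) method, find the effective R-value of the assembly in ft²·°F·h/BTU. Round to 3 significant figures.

9.59 ft²·°F·h/BTU

U_eff = 0.74/15.8 + 0.26/4.53 = 0.04684 + 0.0574 = 0.1042
R_eff = 1/U_eff = 9.594 ft²·°F·h/BTU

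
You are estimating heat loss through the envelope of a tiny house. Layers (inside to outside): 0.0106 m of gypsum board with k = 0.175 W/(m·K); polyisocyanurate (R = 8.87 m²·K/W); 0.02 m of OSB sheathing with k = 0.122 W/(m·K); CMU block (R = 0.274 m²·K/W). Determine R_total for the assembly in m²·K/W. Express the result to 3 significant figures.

9.37 m²·K/W

0.0106/0.175 = 0.06057
0.02/0.122 = 0.1639
R_total = 0.06057 + 8.87 + 0.1639 + 0.274 = 9.369 m²·K/W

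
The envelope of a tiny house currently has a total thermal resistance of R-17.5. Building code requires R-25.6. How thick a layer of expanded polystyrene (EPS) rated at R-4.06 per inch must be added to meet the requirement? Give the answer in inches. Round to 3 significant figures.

2.00 in

ΔR = 25.6 − 17.5 = 8.1 ft²·°F·h/BTU
L = ΔR / (R/in) = 8.1/4.06 = 1.995 in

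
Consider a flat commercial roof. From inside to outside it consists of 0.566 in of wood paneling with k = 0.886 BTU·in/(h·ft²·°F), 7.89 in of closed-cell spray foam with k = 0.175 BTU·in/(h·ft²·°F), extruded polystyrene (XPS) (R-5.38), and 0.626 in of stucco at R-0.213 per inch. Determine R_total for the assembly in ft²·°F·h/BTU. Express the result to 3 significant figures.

51.2 ft²·°F·h/BTU

0.566/0.886 = 0.6388
7.89/0.175 = 45.09
0.626 × 0.213 = 0.1333
R_total = 0.6388 + 45.09 + 5.38 + 0.1333 = 51.24 ft²·°F·h/BTU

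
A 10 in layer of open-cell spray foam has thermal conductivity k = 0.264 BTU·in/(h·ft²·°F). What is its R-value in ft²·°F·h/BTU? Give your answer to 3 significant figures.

37.9 ft²·°F·h/BTU

R = L/k = 10/0.264 = 37.88 ft²·°F·h/BTU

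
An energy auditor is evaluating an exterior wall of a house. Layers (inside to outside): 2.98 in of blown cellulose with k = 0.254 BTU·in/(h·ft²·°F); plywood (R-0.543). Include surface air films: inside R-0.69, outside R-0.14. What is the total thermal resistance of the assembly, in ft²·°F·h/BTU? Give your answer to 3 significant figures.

13.1 ft²·°F·h/BTU

2.98/0.254 = 11.73
R_total = 0.69 + 11.73 + 0.543 + 0.14 = 13.11 ft²·°F·h/BTU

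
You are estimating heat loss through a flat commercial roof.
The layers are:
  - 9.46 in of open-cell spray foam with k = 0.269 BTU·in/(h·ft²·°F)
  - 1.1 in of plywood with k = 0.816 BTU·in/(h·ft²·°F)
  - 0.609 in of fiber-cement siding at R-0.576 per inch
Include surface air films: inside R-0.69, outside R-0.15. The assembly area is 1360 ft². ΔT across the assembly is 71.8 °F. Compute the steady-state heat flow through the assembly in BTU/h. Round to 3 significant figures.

2590 BTU/h

9.46/0.269 = 35.17
1.1/0.816 = 1.348
0.609 × 0.576 = 0.3508
R_total = 0.69 + 35.17 + 1.348 + 0.3508 + 0.15 = 37.71 ft²·°F·h/BTU
Q = A·ΔT/R = 1360 × 71.8 / 37.71 = 2590 BTU/h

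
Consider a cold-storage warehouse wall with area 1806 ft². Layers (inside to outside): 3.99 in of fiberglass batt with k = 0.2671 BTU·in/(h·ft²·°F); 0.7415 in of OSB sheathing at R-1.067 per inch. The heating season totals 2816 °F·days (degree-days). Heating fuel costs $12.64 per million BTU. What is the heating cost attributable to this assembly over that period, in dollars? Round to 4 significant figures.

3.99/0.2671 = 14.938
0.7415 × 1.067 = 0.79118
R_total = 14.938 + 0.79118 = 15.729 ft²·°F·h/BTU
E = A × HDD × 24 / R = 1806 × 2816 × 24 / 15.729 = 7759800 BTU
Cost = 7759800/10⁶ × 12.64 = $98.084

98.08 dollars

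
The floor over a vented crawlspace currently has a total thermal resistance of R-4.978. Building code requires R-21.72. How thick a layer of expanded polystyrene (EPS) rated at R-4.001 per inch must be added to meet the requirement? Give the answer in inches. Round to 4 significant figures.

4.184 in

ΔR = 21.72 − 4.978 = 16.742 ft²·°F·h/BTU
L = ΔR / (R/in) = 16.742/4.001 = 4.1845 in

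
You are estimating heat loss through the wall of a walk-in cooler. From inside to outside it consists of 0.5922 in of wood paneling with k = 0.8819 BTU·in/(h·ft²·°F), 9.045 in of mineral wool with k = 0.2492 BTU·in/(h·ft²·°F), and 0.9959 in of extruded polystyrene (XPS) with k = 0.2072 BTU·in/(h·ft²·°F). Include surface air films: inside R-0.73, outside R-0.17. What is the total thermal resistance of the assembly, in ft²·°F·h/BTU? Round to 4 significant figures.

42.67 ft²·°F·h/BTU

0.5922/0.8819 = 0.6715
9.045/0.2492 = 36.296
0.9959/0.2072 = 4.8065
R_total = 0.73 + 0.6715 + 36.296 + 4.8065 + 0.17 = 42.674 ft²·°F·h/BTU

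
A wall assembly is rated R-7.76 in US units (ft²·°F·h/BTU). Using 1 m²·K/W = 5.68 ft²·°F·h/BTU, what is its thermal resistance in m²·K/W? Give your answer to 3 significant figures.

1.37 m²·K/W

R_SI = 7.76/5.68 = 1.366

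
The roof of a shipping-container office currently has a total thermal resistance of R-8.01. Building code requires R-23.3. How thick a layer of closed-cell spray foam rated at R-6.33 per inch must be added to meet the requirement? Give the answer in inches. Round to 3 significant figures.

ΔR = 23.3 − 8.01 = 15.29 ft²·°F·h/BTU
L = ΔR / (R/in) = 15.29/6.33 = 2.415 in

2.42 in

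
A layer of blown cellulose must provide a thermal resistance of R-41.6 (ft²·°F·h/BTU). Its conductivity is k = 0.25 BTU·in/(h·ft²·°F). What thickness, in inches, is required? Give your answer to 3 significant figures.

10.4 in

L = R × k = 41.6 × 0.25 = 10.4 in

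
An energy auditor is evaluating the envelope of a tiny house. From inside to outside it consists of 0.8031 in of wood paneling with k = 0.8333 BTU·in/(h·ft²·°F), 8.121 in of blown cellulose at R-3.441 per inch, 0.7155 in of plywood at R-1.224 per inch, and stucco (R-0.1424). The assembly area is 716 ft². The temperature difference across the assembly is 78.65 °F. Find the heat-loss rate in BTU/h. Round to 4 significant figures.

0.8031/0.8333 = 0.96376
8.121 × 3.441 = 27.944
0.7155 × 1.224 = 0.87577
R_total = 0.96376 + 27.944 + 0.87577 + 0.1424 = 29.926 ft²·°F·h/BTU
Q = A·ΔT/R = 716 × 78.65 / 29.926 = 1881.7 BTU/h

1882 BTU/h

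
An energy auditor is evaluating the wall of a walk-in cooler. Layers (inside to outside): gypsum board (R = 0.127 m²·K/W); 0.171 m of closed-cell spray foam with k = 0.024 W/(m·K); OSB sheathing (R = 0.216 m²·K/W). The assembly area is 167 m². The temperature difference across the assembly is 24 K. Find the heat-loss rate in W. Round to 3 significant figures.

537 W

0.171/0.024 = 7.125
R_total = 0.127 + 7.125 + 0.216 = 7.468 m²·K/W
Q = A·ΔT/R = 167 × 24 / 7.468 = 536.7 W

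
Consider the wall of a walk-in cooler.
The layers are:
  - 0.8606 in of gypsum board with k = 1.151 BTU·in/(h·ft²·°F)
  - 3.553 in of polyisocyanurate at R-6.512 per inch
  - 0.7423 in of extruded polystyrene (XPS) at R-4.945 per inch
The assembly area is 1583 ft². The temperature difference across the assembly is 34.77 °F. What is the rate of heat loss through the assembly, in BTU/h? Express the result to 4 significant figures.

1997 BTU/h

0.8606/1.151 = 0.7477
3.553 × 6.512 = 23.137
0.7423 × 4.945 = 3.6707
R_total = 0.7477 + 23.137 + 3.6707 = 27.556 ft²·°F·h/BTU
Q = A·ΔT/R = 1583 × 34.77 / 27.556 = 1997.5 BTU/h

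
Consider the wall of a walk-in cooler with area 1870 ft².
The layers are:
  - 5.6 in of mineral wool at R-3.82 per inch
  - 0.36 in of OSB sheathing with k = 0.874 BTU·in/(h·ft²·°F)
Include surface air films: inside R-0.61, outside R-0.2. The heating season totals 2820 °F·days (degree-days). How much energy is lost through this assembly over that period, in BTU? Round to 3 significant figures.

5.6 × 3.82 = 21.39
0.36/0.874 = 0.4119
R_total = 0.61 + 21.39 + 0.4119 + 0.2 = 22.61 ft²·°F·h/BTU
E = A × HDD × 24 / R = 1870 × 2820 × 24 / 22.61 = 5597000 BTU

5600000 BTU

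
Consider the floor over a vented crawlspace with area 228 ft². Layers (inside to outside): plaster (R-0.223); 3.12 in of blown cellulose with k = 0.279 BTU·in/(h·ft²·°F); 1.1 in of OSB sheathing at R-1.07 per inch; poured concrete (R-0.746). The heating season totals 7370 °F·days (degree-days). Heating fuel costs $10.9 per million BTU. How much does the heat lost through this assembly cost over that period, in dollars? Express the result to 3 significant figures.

3.12/0.279 = 11.18
1.1 × 1.07 = 1.177
R_total = 0.223 + 11.18 + 1.177 + 0.746 = 13.33 ft²·°F·h/BTU
E = A × HDD × 24 / R = 228 × 7370 × 24 / 13.33 = 3026000 BTU
Cost = 3026000/10⁶ × 10.9 = $32.98

33.0 dollars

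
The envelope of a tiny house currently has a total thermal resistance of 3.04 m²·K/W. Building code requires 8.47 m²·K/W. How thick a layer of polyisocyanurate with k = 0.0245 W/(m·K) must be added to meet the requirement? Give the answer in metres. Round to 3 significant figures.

ΔR = 8.47 − 3.04 = 5.43 m²·K/W
L = ΔR × k = 5.43 × 0.0245 = 0.133 m

0.133 m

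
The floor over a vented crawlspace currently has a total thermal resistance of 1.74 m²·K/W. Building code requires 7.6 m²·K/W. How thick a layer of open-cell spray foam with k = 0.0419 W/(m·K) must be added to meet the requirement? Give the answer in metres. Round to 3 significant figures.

ΔR = 7.6 − 1.74 = 5.86 m²·K/W
L = ΔR × k = 5.86 × 0.0419 = 0.2455 m

0.246 m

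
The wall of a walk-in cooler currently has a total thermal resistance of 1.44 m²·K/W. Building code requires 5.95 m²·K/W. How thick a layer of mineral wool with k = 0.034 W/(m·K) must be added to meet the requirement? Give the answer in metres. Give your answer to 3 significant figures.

ΔR = 5.95 − 1.44 = 4.51 m²·K/W
L = ΔR × k = 4.51 × 0.034 = 0.1533 m

0.153 m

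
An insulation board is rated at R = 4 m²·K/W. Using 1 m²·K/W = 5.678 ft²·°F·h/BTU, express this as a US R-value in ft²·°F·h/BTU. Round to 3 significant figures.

R_US = 4 × 5.678 = 22.71

22.7 ft²·°F·h/BTU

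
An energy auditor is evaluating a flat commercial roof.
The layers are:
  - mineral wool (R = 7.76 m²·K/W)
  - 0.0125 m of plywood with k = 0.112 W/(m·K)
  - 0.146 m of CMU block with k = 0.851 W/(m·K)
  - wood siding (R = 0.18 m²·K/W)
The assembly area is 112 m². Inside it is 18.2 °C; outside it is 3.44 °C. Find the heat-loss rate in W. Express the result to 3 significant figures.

0.0125/0.112 = 0.1116
0.146/0.851 = 0.1716
R_total = 7.76 + 0.1116 + 0.1716 + 0.18 = 8.223 m²·K/W
Q = A·ΔT/R = 112 × (18.2 − 3.44) / 8.223 = 201 W

201 W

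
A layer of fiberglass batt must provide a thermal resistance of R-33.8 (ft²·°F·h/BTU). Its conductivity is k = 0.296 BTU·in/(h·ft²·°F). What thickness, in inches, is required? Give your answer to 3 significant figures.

10.0 in

L = R × k = 33.8 × 0.296 = 10 in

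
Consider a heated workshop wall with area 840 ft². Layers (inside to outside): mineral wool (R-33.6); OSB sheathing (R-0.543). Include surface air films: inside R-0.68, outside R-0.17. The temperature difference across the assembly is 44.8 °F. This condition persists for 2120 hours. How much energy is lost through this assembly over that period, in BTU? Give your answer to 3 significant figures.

2280000 BTU

R_total = 0.68 + 33.6 + 0.543 + 0.17 = 34.99 ft²·°F·h/BTU
Q = 840 × 44.8 / 34.99 = 1075 BTU/h
E = 1075 × 2120 = 2280000 BTU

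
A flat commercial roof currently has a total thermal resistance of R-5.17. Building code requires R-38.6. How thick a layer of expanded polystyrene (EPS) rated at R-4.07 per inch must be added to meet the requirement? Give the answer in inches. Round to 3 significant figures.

8.21 in

ΔR = 38.6 − 5.17 = 33.43 ft²·°F·h/BTU
L = ΔR / (R/in) = 33.43/4.07 = 8.214 in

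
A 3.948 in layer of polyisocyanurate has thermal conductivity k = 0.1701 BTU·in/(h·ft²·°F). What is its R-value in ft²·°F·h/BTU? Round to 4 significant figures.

R = L/k = 3.948/0.1701 = 23.21 ft²·°F·h/BTU

23.21 ft²·°F·h/BTU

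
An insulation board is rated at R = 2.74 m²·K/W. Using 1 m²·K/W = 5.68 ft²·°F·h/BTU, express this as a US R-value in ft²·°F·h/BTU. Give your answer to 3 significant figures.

15.6 ft²·°F·h/BTU

R_US = 2.74 × 5.68 = 15.56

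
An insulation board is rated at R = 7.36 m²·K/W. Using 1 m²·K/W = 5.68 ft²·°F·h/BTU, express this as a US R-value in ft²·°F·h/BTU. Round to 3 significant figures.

R_US = 7.36 × 5.68 = 41.8

41.8 ft²·°F·h/BTU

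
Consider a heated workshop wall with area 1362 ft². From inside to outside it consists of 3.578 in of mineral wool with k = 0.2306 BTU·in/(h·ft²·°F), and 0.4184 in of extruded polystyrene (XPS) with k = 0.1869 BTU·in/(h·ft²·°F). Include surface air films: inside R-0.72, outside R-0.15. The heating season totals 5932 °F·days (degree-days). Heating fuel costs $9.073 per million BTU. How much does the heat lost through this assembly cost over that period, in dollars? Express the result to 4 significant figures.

94.46 dollars

3.578/0.2306 = 15.516
0.4184/0.1869 = 2.2386
R_total = 0.72 + 15.516 + 2.2386 + 0.15 = 18.625 ft²·°F·h/BTU
E = A × HDD × 24 / R = 1362 × 5932 × 24 / 18.625 = 10411000 BTU
Cost = 10411000/10⁶ × 9.073 = $94.461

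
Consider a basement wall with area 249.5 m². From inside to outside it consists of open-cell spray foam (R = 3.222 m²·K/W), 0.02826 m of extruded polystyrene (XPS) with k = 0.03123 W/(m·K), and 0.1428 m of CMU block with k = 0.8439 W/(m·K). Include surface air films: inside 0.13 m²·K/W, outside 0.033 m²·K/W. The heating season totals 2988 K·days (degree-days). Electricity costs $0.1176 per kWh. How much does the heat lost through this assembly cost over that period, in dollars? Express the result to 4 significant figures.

471.9 dollars

0.02826/0.03123 = 0.9049
0.1428/0.8439 = 0.16921
R_total = 0.13 + 3.222 + 0.9049 + 0.16921 + 0.033 = 4.4591 m²·K/W
E = A × HDD × 24 / R / 1000 = 249.5 × 2988 × 24 / 4.4591 / 1000 = 4012.5 kWh
Cost = 4012.5 × 0.1176 = $471.87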